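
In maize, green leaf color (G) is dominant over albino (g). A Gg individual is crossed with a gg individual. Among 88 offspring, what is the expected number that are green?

Punnett square for Gg × gg:
Offspring genotypes: 2 Gg, 2 gg
green: 2, albino: 2
green: 2 out of 4 → fraction 1/2
Expected count = 1/2 × 88 = 44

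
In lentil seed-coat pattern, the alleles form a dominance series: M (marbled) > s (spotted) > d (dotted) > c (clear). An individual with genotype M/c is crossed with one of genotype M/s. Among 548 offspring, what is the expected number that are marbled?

Cross: M/c × M/s
Allele dominance: M > s > d > c
Offspring genotypes: 1 M/M, 1 M/s, 1 M/c, 1 s/c
Phenotype counts: 3 marbled, 1 spotted
marbled: 3 out of 4 → fraction 3/4
Expected count = 3/4 × 548 = 411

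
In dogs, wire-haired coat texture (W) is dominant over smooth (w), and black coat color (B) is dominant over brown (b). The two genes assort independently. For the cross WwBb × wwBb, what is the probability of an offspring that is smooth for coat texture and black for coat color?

Dihybrid cross WwBb × wwBb — consider each gene separately:
coat texture: Ww × ww → 2 Ww, 2 ww → 2 W_ : 2 ww (out of 4)
coat color: Bb × Bb → 1 BB, 2 Bb, 1 bb → 3 B_ : 1 bb (out of 4)
Looking for: smooth (ww) and black (B_)
P(smooth) = 2/4, P(black) = 3/4
P(both) = 2/4 × 3/4 = 6/16 = 3/8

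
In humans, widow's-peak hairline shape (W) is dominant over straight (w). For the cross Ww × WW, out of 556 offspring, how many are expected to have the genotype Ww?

Punnett square for Ww × WW:
Offspring genotypes: 2 WW, 2 Ww
Total offspring: 4
Count with target: 2
Probability: 2/4 = 1/2
Expected count = 1/2 × 556 = 278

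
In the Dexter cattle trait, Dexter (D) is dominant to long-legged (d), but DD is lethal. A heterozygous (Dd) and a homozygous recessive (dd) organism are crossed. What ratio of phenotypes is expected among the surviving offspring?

Cross: Dd × dd
Punnett square offspring (before lethality): 2 Dd, 2 dd
No DD offspring are produced in this cross.
Ratio: 1 Dexter (short-legged) : 1 long-legged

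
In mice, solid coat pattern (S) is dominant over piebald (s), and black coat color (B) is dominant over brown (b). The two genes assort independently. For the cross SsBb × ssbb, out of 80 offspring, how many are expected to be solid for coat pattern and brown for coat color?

Dihybrid cross SsBb × ssbb — consider each gene separately:
coat pattern: Ss × ss → 2 Ss, 2 ss → 2 S_ : 2 ss (out of 4)
coat color: Bb × bb → 2 Bb, 2 bb → 2 B_ : 2 bb (out of 4)
Looking for: solid (S_) and brown (bb)
P(solid) = 2/4, P(brown) = 2/4
P(both) = 2/4 × 2/4 = 4/16 = 1/4
Expected count = 1/4 × 80 = 20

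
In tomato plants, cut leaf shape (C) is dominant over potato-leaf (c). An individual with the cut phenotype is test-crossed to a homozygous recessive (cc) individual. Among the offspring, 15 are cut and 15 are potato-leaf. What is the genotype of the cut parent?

Test cross: ? × cc
Offspring: 15 cut, 15 potato-leaf — approximately 1:1.
A 1:1 ratio in a test cross indicates the unknown parent is heterozygous (Cc).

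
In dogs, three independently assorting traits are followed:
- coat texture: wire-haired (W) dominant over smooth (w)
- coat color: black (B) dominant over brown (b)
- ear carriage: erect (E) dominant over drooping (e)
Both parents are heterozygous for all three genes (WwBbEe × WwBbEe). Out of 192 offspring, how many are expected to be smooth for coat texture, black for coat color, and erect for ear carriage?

Trihybrid cross: WwBbEe × WwBbEe
Each trait segregates independently with a 3:1 phenotypic ratio, so each gene contributes 3/4 (dominant) or 1/4 (recessive).
Target: smooth (coat texture), black (coat color), erect (ear carriage)
Probability = product of independent per-trait probabilities
= 1/4 × 3/4 × 3/4 = 9/64
Expected count = 9/64 × 192 = 27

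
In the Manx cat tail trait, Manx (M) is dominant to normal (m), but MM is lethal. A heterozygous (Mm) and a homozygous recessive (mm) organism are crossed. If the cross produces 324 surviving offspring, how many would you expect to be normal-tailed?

Cross: Mm × mm
Punnett square offspring (before lethality): 2 Mm, 2 mm
No MM offspring are produced in this cross.
normal-tailed: 2 out of 4 → fraction 1/2
Expected count = 1/2 × 324 = 162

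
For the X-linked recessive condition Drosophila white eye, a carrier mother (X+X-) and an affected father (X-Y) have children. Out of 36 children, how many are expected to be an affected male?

Cross: X+X- × X-Y
Offspring: 1 X+X-, 1 X+Y, 1 X-X-, 1 X-Y
Probability of an affected male: 1/4
Expected count = 1/4 × 36 = 9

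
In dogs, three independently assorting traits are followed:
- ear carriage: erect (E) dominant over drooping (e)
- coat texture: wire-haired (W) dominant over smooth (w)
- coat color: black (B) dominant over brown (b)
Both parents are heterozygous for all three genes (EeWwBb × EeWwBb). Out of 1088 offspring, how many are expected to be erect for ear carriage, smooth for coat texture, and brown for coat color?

Trihybrid cross: EeWwBb × EeWwBb
Each trait segregates independently with a 3:1 phenotypic ratio, so each gene contributes 3/4 (dominant) or 1/4 (recessive).
Target: erect (ear carriage), smooth (coat texture), brown (coat color)
Probability = product of independent per-trait probabilities
= 3/4 × 1/4 × 1/4 = 3/64
Expected count = 3/64 × 1088 = 51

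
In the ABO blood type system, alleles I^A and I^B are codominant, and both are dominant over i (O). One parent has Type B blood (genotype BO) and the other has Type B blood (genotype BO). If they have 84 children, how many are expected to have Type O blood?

Cross: BO × BO
Possible offspring genotypes: 1 BB, 2 BO, 1 OO
Blood type counts: 3 Type B, 1 Type O
Probability of Type O: 1/4
Expected count = 1/4 × 84 = 21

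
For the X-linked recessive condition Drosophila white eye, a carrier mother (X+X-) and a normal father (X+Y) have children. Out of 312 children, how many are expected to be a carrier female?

Cross: X+X- × X+Y
Offspring: 1 X+X+, 1 X+Y, 1 X+X-, 1 X-Y
Probability of a carrier female: 1/4
Expected count = 1/4 × 312 = 78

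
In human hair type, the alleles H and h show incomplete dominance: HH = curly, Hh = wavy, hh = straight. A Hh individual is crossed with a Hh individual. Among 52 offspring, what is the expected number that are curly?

Punnett square for Hh × Hh:
Offspring genotypes: 1 HH, 2 Hh, 1 hh
Phenotype counts: 1 curly, 2 wavy, 1 straight
curly: 1 out of 4 → fraction 1/4
Expected count = 1/4 × 52 = 13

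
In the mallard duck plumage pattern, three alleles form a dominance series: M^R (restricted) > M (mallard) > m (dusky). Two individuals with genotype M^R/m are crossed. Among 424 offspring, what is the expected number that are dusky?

Cross: M^R/m × M^R/m
Allele dominance: M^R > M > m
Offspring genotypes: 1 M^R/M^R, 2 M^R/m, 1 m/m
Phenotype counts: 3 restricted, 1 dusky
dusky: 1 out of 4 → fraction 1/4
Expected count = 1/4 × 424 = 106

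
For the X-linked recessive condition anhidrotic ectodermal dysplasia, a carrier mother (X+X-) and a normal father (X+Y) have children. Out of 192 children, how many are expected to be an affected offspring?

Cross: X+X- × X+Y
Offspring: 1 X+X+, 1 X+Y, 1 X+X-, 1 X-Y
Probability of an affected offspring: 1/4
Expected count = 1/4 × 192 = 48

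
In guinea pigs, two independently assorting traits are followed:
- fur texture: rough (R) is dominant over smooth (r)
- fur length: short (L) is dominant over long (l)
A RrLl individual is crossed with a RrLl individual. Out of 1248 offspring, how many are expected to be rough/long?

Dihybrid cross RrLl × RrLl — consider each gene separately:
fur texture: Rr × Rr → 1 RR, 2 Rr, 1 rr → 3 R_ : 1 rr (out of 4)
fur length: Ll × Ll → 1 LL, 2 Ll, 1 ll → 3 L_ : 1 ll (out of 4)
Combine (counts out of 4 × 4 = 16): rough/short (R_L_) = 3×3 = 9; rough/long (R_ll) = 3×1 = 3; smooth/short (rrL_) = 1×3 = 3; smooth/long (rrll) = 1×1 = 1
Phenotype counts (out of 16): 9 rough/short, 3 rough/long, 3 smooth/short, 1 smooth/long
rough/long: 3 out of 16 → fraction 3/16
Expected count = 3/16 × 1248 = 234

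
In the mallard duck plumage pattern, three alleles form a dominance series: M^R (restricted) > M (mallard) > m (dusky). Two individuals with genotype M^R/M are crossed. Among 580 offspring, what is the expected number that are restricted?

Cross: M^R/M × M^R/M
Allele dominance: M^R > M > m
Offspring genotypes: 1 M^R/M^R, 2 M^R/M, 1 M/M
Phenotype counts: 3 restricted, 1 mallard
restricted: 3 out of 4 → fraction 3/4
Expected count = 3/4 × 580 = 435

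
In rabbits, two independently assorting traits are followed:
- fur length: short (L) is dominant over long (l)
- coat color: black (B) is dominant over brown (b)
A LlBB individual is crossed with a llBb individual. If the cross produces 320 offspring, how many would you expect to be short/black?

Dihybrid cross LlBB × llBb — consider each gene separately:
fur length: Ll × ll → 2 Ll, 2 ll → 2 L_ : 2 ll (out of 4)
coat color: BB × Bb → 2 BB, 2 Bb → 4 B_ (out of 4)
Combine (counts out of 4 × 4 = 16): short/black (L_B_) = 2×4 = 8; long/black (llB_) = 2×4 = 8
Phenotype counts (out of 16): 8 short/black, 8 long/black
short/black: 8 out of 16 → fraction 1/2
Expected count = 1/2 × 320 = 160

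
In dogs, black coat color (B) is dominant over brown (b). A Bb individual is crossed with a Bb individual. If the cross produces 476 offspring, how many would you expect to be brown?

Punnett square for Bb × Bb:
Offspring genotypes: 1 BB, 2 Bb, 1 bb
black: 3, brown: 1
brown: 1 out of 4 → fraction 1/4
Expected count = 1/4 × 476 = 119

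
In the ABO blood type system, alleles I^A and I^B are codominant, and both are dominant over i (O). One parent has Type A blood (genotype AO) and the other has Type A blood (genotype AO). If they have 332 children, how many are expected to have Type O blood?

Cross: AO × AO
Possible offspring genotypes: 1 AA, 2 AO, 1 OO
Blood type counts: 3 Type A, 1 Type O
Probability of Type O: 1/4
Expected count = 1/4 × 332 = 83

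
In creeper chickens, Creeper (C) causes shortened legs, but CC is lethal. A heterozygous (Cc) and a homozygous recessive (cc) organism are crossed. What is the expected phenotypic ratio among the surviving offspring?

Cross: Cc × cc
Punnett square offspring (before lethality): 2 Cc, 2 cc
No CC offspring are produced in this cross.
Ratio: 1 creeper : 1 normal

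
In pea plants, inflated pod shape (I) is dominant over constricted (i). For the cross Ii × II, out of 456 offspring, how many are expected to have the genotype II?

Punnett square for Ii × II:
Offspring genotypes: 2 II, 2 Ii
Total offspring: 4
Count with target: 2
Probability: 2/4 = 1/2
Expected count = 1/2 × 456 = 228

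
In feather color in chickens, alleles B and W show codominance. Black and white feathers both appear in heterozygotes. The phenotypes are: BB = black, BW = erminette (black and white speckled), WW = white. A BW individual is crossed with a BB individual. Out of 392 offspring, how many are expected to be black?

Punnett square for BW × BB:
Offspring genotypes: 2 BB, 2 BW
Phenotype counts: 2 black, 2 erminette (black and white speckled)
black: 2 out of 4 → fraction 1/2
Expected count = 1/2 × 392 = 196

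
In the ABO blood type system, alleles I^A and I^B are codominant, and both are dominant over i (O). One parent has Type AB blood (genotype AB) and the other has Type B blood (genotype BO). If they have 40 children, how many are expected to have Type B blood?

Cross: AB × BO
Possible offspring genotypes: 1 AB, 1 AO, 1 BB, 1 BO
Blood type counts: 1 Type AB, 1 Type A, 2 Type B
Probability of Type B: 2/4 = 1/2
Expected count = 1/2 × 40 = 20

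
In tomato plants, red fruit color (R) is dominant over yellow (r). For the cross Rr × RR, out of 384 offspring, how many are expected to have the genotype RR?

Punnett square for Rr × RR:
Offspring genotypes: 2 RR, 2 Rr
Total offspring: 4
Count with target: 2
Probability: 2/4 = 1/2
Expected count = 1/2 × 384 = 192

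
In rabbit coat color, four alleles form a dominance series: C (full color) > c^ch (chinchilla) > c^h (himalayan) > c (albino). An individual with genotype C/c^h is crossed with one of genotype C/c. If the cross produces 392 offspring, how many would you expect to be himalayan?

Cross: C/c^h × C/c
Allele dominance: C > c^ch > c^h > c
Offspring genotypes: 1 C/C, 1 C/c, 1 C/c^h, 1 c^h/c
Phenotype counts: 3 full color, 1 himalayan
himalayan: 1 out of 4 → fraction 1/4
Expected count = 1/4 × 392 = 98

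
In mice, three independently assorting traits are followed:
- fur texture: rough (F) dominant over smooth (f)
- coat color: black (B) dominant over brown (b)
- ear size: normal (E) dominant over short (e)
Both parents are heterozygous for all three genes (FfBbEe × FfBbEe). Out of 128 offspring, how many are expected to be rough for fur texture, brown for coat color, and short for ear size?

Trihybrid cross: FfBbEe × FfBbEe
Each trait segregates independently with a 3:1 phenotypic ratio, so each gene contributes 3/4 (dominant) or 1/4 (recessive).
Target: rough (fur texture), brown (coat color), short (ear size)
Probability = product of independent per-trait probabilities
= 3/4 × 1/4 × 1/4 = 3/64
Expected count = 3/64 × 128 = 6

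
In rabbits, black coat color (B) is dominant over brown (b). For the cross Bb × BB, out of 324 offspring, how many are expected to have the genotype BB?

Punnett square for Bb × BB:
Offspring genotypes: 2 BB, 2 Bb
Total offspring: 4
Count with target: 2
Probability: 2/4 = 1/2
Expected count = 1/2 × 324 = 162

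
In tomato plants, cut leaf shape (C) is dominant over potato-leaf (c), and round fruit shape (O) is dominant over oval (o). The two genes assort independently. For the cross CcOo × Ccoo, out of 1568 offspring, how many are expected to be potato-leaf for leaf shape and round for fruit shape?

Dihybrid cross CcOo × Ccoo — consider each gene separately:
leaf shape: Cc × Cc → 1 CC, 2 Cc, 1 cc → 3 C_ : 1 cc (out of 4)
fruit shape: Oo × oo → 2 Oo, 2 oo → 2 O_ : 2 oo (out of 4)
Looking for: potato-leaf (cc) and round (O_)
P(potato-leaf) = 1/4, P(round) = 2/4
P(both) = 1/4 × 2/4 = 2/16 = 1/8
Expected count = 1/8 × 1568 = 196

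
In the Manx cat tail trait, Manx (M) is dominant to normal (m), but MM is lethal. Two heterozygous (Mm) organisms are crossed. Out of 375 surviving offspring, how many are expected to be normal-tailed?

Cross: Mm × Mm
Punnett square offspring (before lethality): 1 MM, 2 Mm, 1 mm
The MM genotype is lethal (embryos die); surviving offspring: 2 Mm, 1 mm
normal-tailed: 1 out of 3 → fraction 1/3
Expected count = 1/3 × 375 = 125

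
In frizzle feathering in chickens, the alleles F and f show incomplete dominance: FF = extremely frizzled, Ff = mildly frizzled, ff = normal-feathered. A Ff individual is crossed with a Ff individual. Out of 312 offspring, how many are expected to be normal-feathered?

Punnett square for Ff × Ff:
Offspring genotypes: 1 FF, 2 Ff, 1 ff
Phenotype counts: 1 extremely frizzled, 2 mildly frizzled, 1 normal-feathered
normal-feathered: 1 out of 4 → fraction 1/4
Expected count = 1/4 × 312 = 78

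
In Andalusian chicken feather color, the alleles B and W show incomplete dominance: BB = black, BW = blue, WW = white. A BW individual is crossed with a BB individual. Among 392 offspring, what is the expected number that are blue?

Punnett square for BW × BB:
Offspring genotypes: 2 BB, 2 BW
Phenotype counts: 2 black, 2 blue
blue: 2 out of 4 → fraction 1/2
Expected count = 1/2 × 392 = 196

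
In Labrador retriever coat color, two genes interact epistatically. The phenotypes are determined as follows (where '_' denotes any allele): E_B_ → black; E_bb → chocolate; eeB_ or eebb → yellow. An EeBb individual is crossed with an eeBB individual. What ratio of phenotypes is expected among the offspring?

Cross: EeBb × eeBB — consider each gene separately:
E gene: Ee × ee → 2 Ee, 2 ee → 2 E_ : 2 ee (out of 4)
B gene: Bb × BB → 2 BB, 2 Bb → 4 B_ (out of 4)
Genotype classes (out of 4 × 4 = 16): E_B_ = 2×4 = 8; eeB_ = 2×4 = 8
Apply the phenotype rules: E_B_ (8) → black; eeB_ (8) → yellow
Phenotype counts (out of 16): 8 black, 8 yellow
Ratio: 1 black : 1 yellow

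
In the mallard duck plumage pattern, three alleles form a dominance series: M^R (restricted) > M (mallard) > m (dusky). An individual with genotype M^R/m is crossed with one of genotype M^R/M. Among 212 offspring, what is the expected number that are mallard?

Cross: M^R/m × M^R/M
Allele dominance: M^R > M > m
Offspring genotypes: 1 M^R/M^R, 1 M^R/M, 1 M^R/m, 1 M/m
Phenotype counts: 3 restricted, 1 mallard
mallard: 1 out of 4 → fraction 1/4
Expected count = 1/4 × 212 = 53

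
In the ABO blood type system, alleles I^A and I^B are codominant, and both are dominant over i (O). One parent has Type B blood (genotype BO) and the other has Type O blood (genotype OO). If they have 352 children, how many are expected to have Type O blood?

Cross: BO × OO
Possible offspring genotypes: 2 BO, 2 OO
Blood type counts: 2 Type B, 2 Type O
Probability of Type O: 2/4 = 1/2
Expected count = 1/2 × 352 = 176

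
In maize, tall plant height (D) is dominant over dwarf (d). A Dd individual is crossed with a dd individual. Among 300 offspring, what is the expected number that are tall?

Punnett square for Dd × dd:
Offspring genotypes: 2 Dd, 2 dd
tall: 2, dwarf: 2
tall: 2 out of 4 → fraction 1/2
Expected count = 1/2 × 300 = 150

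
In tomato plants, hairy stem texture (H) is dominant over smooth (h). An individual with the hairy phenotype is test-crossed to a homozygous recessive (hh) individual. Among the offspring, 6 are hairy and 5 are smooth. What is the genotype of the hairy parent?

Test cross: ? × hh
Offspring: 6 hairy, 5 smooth — approximately 1:1.
A 1:1 ratio in a test cross indicates the unknown parent is heterozygous (Hh).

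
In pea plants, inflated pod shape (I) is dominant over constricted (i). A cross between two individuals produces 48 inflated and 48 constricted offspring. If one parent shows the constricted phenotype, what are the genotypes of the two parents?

Observed offspring: 48 inflated, 48 constricted
The observed ratio simplifies to 1:1. One parent shows constricted, so its genotype must be ii. A 1:1 offspring split requires the other parent to be heterozygous (Ii).
Parent genotypes: ii × Ii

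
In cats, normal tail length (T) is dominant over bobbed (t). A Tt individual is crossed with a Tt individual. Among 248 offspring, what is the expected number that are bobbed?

Punnett square for Tt × Tt:
Offspring genotypes: 1 TT, 2 Tt, 1 tt
normal: 3, bobbed: 1
bobbed: 1 out of 4 → fraction 1/4
Expected count = 1/4 × 248 = 62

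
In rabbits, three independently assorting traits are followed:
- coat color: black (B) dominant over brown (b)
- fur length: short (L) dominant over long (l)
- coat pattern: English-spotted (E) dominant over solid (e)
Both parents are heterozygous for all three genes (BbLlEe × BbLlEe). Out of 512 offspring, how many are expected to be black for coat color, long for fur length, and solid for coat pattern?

Trihybrid cross: BbLlEe × BbLlEe
Each trait segregates independently with a 3:1 phenotypic ratio, so each gene contributes 3/4 (dominant) or 1/4 (recessive).
Target: black (coat color), long (fur length), solid (coat pattern)
Probability = product of independent per-trait probabilities
= 3/4 × 1/4 × 1/4 = 3/64
Expected count = 3/64 × 512 = 24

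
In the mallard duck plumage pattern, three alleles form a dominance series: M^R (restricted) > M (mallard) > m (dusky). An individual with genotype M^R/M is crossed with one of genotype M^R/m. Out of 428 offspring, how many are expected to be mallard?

Cross: M^R/M × M^R/m
Allele dominance: M^R > M > m
Offspring genotypes: 1 M^R/M^R, 1 M^R/m, 1 M^R/M, 1 M/m
Phenotype counts: 3 restricted, 1 mallard
mallard: 1 out of 4 → fraction 1/4
Expected count = 1/4 × 428 = 107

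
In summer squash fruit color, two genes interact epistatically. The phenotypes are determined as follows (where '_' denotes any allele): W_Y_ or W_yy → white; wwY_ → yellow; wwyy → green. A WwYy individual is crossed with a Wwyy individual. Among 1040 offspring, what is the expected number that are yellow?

Cross: WwYy × Wwyy — consider each gene separately:
W gene: Ww × Ww → 1 WW, 2 Ww, 1 ww → 3 W_ : 1 ww (out of 4)
Y gene: Yy × yy → 2 Yy, 2 yy → 2 Y_ : 2 yy (out of 4)
Genotype classes (out of 4 × 4 = 16): W_Y_ = 3×2 = 6; W_yy = 3×2 = 6; wwY_ = 1×2 = 2; wwyy = 1×2 = 2
Apply the phenotype rules: W_Y_ (6) + W_yy (6) → white; wwY_ (2) → yellow; wwyy (2) → green
Phenotype counts (out of 16): 12 white, 2 yellow, 2 green
yellow: 2 out of 16 → fraction 1/8
Expected count = 1/8 × 1040 = 130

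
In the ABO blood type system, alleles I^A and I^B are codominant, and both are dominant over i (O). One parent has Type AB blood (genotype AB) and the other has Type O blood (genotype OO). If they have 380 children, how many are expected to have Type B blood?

Cross: AB × OO
Possible offspring genotypes: 2 AO, 2 BO
Blood type counts: 2 Type A, 2 Type B
Probability of Type B: 2/4 = 1/2
Expected count = 1/2 × 380 = 190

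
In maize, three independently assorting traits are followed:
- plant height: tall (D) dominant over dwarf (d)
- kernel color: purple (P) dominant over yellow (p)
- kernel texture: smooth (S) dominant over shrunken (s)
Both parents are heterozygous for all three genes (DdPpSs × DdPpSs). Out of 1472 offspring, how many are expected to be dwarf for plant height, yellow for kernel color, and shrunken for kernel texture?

Trihybrid cross: DdPpSs × DdPpSs
Each trait segregates independently with a 3:1 phenotypic ratio, so each gene contributes 3/4 (dominant) or 1/4 (recessive).
Target: dwarf (plant height), yellow (kernel color), shrunken (kernel texture)
Probability = product of independent per-trait probabilities
= 1/4 × 1/4 × 1/4 = 1/64
Expected count = 1/64 × 1472 = 23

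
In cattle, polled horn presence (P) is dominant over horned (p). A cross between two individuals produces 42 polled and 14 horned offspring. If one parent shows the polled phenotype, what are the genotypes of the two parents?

Observed offspring: 42 polled, 14 horned
The observed ratio simplifies to 3:1. Horned (pp) offspring appear, so each parent must contribute one p allele. The parent stated to show polled carries P, so it is Pp. The other parent is then either Pp or pp: Pp × pp would give a 1:1 split, whereas Pp × Pp gives 3:1 — matching the data. So both parents are heterozygous (Pp × Pp).
Parent genotypes: Pp × Pp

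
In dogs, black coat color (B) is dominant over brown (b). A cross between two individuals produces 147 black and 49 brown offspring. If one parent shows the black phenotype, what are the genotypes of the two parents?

Observed offspring: 147 black, 49 brown
The observed ratio simplifies to 3:1. Brown (bb) offspring appear, so each parent must contribute one b allele. The parent stated to show black carries B, so it is Bb. The other parent is then either Bb or bb: Bb × bb would give a 1:1 split, whereas Bb × Bb gives 3:1 — matching the data. So both parents are heterozygous (Bb × Bb).
Parent genotypes: Bb × Bb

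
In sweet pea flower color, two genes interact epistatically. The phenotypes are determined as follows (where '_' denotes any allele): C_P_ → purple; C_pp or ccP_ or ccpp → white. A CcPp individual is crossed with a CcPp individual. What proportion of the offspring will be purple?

Cross: CcPp × CcPp — consider each gene separately:
C gene: Cc × Cc → 1 CC, 2 Cc, 1 cc → 3 C_ : 1 cc (out of 4)
P gene: Pp × Pp → 1 PP, 2 Pp, 1 pp → 3 P_ : 1 pp (out of 4)
Genotype classes (out of 4 × 4 = 16): C_P_ = 3×3 = 9; C_pp = 3×1 = 3; ccP_ = 1×3 = 3; ccpp = 1×1 = 1
Apply the phenotype rules: C_P_ (9) → purple; C_pp (3) + ccP_ (3) + ccpp (1) → white
Phenotype counts (out of 16): 9 purple, 7 white
purple: 9 out of 16
Probability: 9/16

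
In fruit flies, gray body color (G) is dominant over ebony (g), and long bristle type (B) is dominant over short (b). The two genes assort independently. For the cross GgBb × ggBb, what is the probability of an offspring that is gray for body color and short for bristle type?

Dihybrid cross GgBb × ggBb — consider each gene separately:
body color: Gg × gg → 2 Gg, 2 gg → 2 G_ : 2 gg (out of 4)
bristle type: Bb × Bb → 1 BB, 2 Bb, 1 bb → 3 B_ : 1 bb (out of 4)
Looking for: gray (G_) and short (bb)
P(gray) = 2/4, P(short) = 1/4
P(both) = 2/4 × 1/4 = 2/16 = 1/8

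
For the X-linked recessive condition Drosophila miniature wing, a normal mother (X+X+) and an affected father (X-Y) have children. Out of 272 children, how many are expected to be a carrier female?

Cross: X+X+ × X-Y
Offspring: 2 X+X-, 2 X+Y
Probability of a carrier female: 2/4 = 1/2
Expected count = 1/2 × 272 = 136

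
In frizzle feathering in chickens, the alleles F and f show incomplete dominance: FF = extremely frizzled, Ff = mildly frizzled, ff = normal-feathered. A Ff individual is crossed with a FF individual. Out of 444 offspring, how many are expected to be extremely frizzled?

Punnett square for Ff × FF:
Offspring genotypes: 2 FF, 2 Ff
Phenotype counts: 2 extremely frizzled, 2 mildly frizzled
extremely frizzled: 2 out of 4 → fraction 1/2
Expected count = 1/2 × 444 = 222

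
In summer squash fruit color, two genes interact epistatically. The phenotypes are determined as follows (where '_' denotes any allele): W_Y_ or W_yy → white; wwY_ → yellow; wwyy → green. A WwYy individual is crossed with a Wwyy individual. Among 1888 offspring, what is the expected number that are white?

Cross: WwYy × Wwyy — consider each gene separately:
W gene: Ww × Ww → 1 WW, 2 Ww, 1 ww → 3 W_ : 1 ww (out of 4)
Y gene: Yy × yy → 2 Yy, 2 yy → 2 Y_ : 2 yy (out of 4)
Genotype classes (out of 4 × 4 = 16): W_Y_ = 3×2 = 6; W_yy = 3×2 = 6; wwY_ = 1×2 = 2; wwyy = 1×2 = 2
Apply the phenotype rules: W_Y_ (6) + W_yy (6) → white; wwY_ (2) → yellow; wwyy (2) → green
Phenotype counts (out of 16): 12 white, 2 yellow, 2 green
white: 12 out of 16 → fraction 3/4
Expected count = 3/4 × 1888 = 1416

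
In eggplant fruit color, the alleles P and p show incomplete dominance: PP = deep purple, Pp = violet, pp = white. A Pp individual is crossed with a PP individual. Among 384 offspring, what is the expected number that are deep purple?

Punnett square for Pp × PP:
Offspring genotypes: 2 PP, 2 Pp
Phenotype counts: 2 deep purple, 2 violet
deep purple: 2 out of 4 → fraction 1/2
Expected count = 1/2 × 384 = 192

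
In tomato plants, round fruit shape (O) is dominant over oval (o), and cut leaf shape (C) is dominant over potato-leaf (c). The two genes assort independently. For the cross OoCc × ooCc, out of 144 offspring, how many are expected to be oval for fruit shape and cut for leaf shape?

Dihybrid cross OoCc × ooCc — consider each gene separately:
fruit shape: Oo × oo → 2 Oo, 2 oo → 2 O_ : 2 oo (out of 4)
leaf shape: Cc × Cc → 1 CC, 2 Cc, 1 cc → 3 C_ : 1 cc (out of 4)
Looking for: oval (oo) and cut (C_)
P(oval) = 2/4, P(cut) = 3/4
P(both) = 2/4 × 3/4 = 6/16 = 3/8
Expected count = 3/8 × 144 = 54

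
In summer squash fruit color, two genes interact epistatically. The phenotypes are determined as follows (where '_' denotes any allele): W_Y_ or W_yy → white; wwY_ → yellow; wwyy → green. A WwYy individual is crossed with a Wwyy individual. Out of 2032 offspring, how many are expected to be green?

Cross: WwYy × Wwyy — consider each gene separately:
W gene: Ww × Ww → 1 WW, 2 Ww, 1 ww → 3 W_ : 1 ww (out of 4)
Y gene: Yy × yy → 2 Yy, 2 yy → 2 Y_ : 2 yy (out of 4)
Genotype classes (out of 4 × 4 = 16): W_Y_ = 3×2 = 6; W_yy = 3×2 = 6; wwY_ = 1×2 = 2; wwyy = 1×2 = 2
Apply the phenotype rules: W_Y_ (6) + W_yy (6) → white; wwY_ (2) → yellow; wwyy (2) → green
Phenotype counts (out of 16): 12 white, 2 yellow, 2 green
green: 2 out of 16 → fraction 1/8
Expected count = 1/8 × 2032 = 254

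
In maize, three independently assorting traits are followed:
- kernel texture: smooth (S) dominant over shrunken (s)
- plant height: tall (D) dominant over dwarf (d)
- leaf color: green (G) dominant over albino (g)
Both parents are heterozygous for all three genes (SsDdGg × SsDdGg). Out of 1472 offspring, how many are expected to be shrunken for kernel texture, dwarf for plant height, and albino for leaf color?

Trihybrid cross: SsDdGg × SsDdGg
Each trait segregates independently with a 3:1 phenotypic ratio, so each gene contributes 3/4 (dominant) or 1/4 (recessive).
Target: shrunken (kernel texture), dwarf (plant height), albino (leaf color)
Probability = product of independent per-trait probabilities
= 1/4 × 1/4 × 1/4 = 1/64
Expected count = 1/64 × 1472 = 23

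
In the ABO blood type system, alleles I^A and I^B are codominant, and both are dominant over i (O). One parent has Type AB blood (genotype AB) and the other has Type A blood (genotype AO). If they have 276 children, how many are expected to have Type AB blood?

Cross: AB × AO
Possible offspring genotypes: 1 AA, 1 AO, 1 AB, 1 BO
Blood type counts: 2 Type A, 1 Type AB, 1 Type B
Probability of Type AB: 1/4
Expected count = 1/4 × 276 = 69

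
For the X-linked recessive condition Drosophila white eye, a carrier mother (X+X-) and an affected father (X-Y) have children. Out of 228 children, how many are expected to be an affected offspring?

Cross: X+X- × X-Y
Offspring: 1 X+X-, 1 X+Y, 1 X-X-, 1 X-Y
Probability of an affected offspring: 2/4 = 1/2
Expected count = 1/2 × 228 = 114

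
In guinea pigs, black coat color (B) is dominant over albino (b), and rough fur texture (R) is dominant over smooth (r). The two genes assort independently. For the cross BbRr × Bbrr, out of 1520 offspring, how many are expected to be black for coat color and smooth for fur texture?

Dihybrid cross BbRr × Bbrr — consider each gene separately:
coat color: Bb × Bb → 1 BB, 2 Bb, 1 bb → 3 B_ : 1 bb (out of 4)
fur texture: Rr × rr → 2 Rr, 2 rr → 2 R_ : 2 rr (out of 4)
Looking for: black (B_) and smooth (rr)
P(black) = 3/4, P(smooth) = 2/4
P(both) = 3/4 × 2/4 = 6/16 = 3/8
Expected count = 3/8 × 1520 = 570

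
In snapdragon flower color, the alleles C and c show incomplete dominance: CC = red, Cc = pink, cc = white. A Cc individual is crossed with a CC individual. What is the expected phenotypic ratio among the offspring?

Punnett square for Cc × CC:
Offspring genotypes: 2 CC, 2 Cc
Phenotype counts: 2 red, 2 pink
Ratio: 1 red : 1 pink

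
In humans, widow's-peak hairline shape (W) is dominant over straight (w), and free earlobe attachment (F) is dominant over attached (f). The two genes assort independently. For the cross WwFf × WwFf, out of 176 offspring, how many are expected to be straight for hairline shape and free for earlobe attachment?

Dihybrid cross WwFf × WwFf — consider each gene separately:
hairline shape: Ww × Ww → 1 WW, 2 Ww, 1 ww → 3 W_ : 1 ww (out of 4)
earlobe attachment: Ff × Ff → 1 FF, 2 Ff, 1 ff → 3 F_ : 1 ff (out of 4)
Looking for: straight (ww) and free (F_)
P(straight) = 1/4, P(free) = 3/4
P(both) = 1/4 × 3/4 = 3/16
Expected count = 3/16 × 176 = 33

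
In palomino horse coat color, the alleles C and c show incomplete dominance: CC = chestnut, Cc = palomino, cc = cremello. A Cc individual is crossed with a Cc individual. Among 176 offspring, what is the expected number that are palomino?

Punnett square for Cc × Cc:
Offspring genotypes: 1 CC, 2 Cc, 1 cc
Phenotype counts: 1 chestnut, 2 palomino, 1 cremello
palomino: 2 out of 4 → fraction 1/2
Expected count = 1/2 × 176 = 88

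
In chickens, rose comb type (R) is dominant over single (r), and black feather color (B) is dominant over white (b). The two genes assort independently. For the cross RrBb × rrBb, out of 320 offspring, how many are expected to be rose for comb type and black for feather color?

Dihybrid cross RrBb × rrBb — consider each gene separately:
comb type: Rr × rr → 2 Rr, 2 rr → 2 R_ : 2 rr (out of 4)
feather color: Bb × Bb → 1 BB, 2 Bb, 1 bb → 3 B_ : 1 bb (out of 4)
Looking for: rose (R_) and black (B_)
P(rose) = 2/4, P(black) = 3/4
P(both) = 2/4 × 3/4 = 6/16 = 3/8
Expected count = 3/8 × 320 = 120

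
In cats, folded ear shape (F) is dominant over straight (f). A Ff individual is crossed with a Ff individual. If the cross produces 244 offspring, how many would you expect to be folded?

Punnett square for Ff × Ff:
Offspring genotypes: 1 FF, 2 Ff, 1 ff
folded: 3, straight: 1
folded: 3 out of 4 → fraction 3/4
Expected count = 3/4 × 244 = 183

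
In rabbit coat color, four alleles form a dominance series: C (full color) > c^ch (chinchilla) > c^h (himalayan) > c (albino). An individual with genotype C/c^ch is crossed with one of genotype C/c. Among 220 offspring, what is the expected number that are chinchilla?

Cross: C/c^ch × C/c
Allele dominance: C > c^ch > c^h > c
Offspring genotypes: 1 C/C, 1 C/c, 1 C/c^ch, 1 c^ch/c
Phenotype counts: 3 full color, 1 chinchilla
chinchilla: 1 out of 4 → fraction 1/4
Expected count = 1/4 × 220 = 55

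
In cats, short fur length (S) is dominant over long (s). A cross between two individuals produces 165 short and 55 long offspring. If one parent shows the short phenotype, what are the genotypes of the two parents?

Observed offspring: 165 short, 55 long
The observed ratio simplifies to 3:1. Long (ss) offspring appear, so each parent must contribute one s allele. The parent stated to show short carries S, so it is Ss. The other parent is then either Ss or ss: Ss × ss would give a 1:1 split, whereas Ss × Ss gives 3:1 — matching the data. So both parents are heterozygous (Ss × Ss).
Parent genotypes: Ss × Ss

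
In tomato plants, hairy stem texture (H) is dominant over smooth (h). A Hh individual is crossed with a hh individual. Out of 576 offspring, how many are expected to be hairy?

Punnett square for Hh × hh:
Offspring genotypes: 2 Hh, 2 hh
hairy: 2, smooth: 2
hairy: 2 out of 4 → fraction 1/2
Expected count = 1/2 × 576 = 288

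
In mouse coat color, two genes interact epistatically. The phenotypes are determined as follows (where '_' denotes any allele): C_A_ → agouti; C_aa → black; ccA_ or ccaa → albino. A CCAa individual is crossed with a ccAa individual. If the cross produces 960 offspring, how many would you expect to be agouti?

Cross: CCAa × ccAa — consider each gene separately:
C gene: CC × cc → 4 Cc → 4 C_ (out of 4)
A gene: Aa × Aa → 1 AA, 2 Aa, 1 aa → 3 A_ : 1 aa (out of 4)
Genotype classes (out of 4 × 4 = 16): C_A_ = 4×3 = 12; C_aa = 4×1 = 4
Apply the phenotype rules: C_A_ (12) → agouti; C_aa (4) → black
Phenotype counts (out of 16): 12 agouti, 4 black
agouti: 12 out of 16 → fraction 3/4
Expected count = 3/4 × 960 = 720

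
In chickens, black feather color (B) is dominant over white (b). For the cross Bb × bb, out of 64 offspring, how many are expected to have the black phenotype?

Punnett square for Bb × bb:
Offspring genotypes: 2 Bb, 2 bb
Total offspring: 4
Count with target: 2
Probability: 2/4 = 1/2
Expected count = 1/2 × 64 = 32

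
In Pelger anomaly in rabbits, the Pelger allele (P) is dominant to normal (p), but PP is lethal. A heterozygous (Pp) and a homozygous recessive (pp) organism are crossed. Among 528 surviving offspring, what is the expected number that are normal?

Cross: Pp × pp
Punnett square offspring (before lethality): 2 Pp, 2 pp
No PP offspring are produced in this cross.
normal: 2 out of 4 → fraction 1/2
Expected count = 1/2 × 528 = 264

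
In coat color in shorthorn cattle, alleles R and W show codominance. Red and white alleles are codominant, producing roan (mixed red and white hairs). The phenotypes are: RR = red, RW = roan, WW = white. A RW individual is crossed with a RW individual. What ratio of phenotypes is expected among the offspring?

Punnett square for RW × RW:
Offspring genotypes: 1 RR, 2 RW, 1 WW
Phenotype counts: 1 red, 2 roan, 1 white
Ratio: 1 red : 2 roan : 1 white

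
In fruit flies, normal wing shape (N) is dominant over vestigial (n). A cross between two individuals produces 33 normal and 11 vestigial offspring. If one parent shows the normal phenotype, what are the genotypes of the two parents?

Observed offspring: 33 normal, 11 vestigial
The observed ratio simplifies to 3:1. Vestigial (nn) offspring appear, so each parent must contribute one n allele. The parent stated to show normal carries N, so it is Nn. The other parent is then either Nn or nn: Nn × nn would give a 1:1 split, whereas Nn × Nn gives 3:1 — matching the data. So both parents are heterozygous (Nn × Nn).
Parent genotypes: Nn × Nn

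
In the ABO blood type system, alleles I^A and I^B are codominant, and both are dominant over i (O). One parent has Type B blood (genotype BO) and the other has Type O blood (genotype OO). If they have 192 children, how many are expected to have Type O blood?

Cross: BO × OO
Possible offspring genotypes: 2 BO, 2 OO
Blood type counts: 2 Type B, 2 Type O
Probability of Type O: 2/4 = 1/2
Expected count = 1/2 × 192 = 96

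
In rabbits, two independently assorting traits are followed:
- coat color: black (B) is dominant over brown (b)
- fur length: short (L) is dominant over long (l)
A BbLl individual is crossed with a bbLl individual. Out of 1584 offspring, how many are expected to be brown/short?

Dihybrid cross BbLl × bbLl — consider each gene separately:
coat color: Bb × bb → 2 Bb, 2 bb → 2 B_ : 2 bb (out of 4)
fur length: Ll × Ll → 1 LL, 2 Ll, 1 ll → 3 L_ : 1 ll (out of 4)
Combine (counts out of 4 × 4 = 16): black/short (B_L_) = 2×3 = 6; black/long (B_ll) = 2×1 = 2; brown/short (bbL_) = 2×3 = 6; brown/long (bbll) = 2×1 = 2
Phenotype counts (out of 16): 6 black/short, 2 black/long, 6 brown/short, 2 brown/long
brown/short: 6 out of 16 → fraction 3/8
Expected count = 3/8 × 1584 = 594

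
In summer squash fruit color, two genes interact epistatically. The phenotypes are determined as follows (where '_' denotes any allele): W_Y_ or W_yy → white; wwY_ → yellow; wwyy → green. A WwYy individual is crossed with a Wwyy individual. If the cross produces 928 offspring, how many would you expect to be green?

Cross: WwYy × Wwyy — consider each gene separately:
W gene: Ww × Ww → 1 WW, 2 Ww, 1 ww → 3 W_ : 1 ww (out of 4)
Y gene: Yy × yy → 2 Yy, 2 yy → 2 Y_ : 2 yy (out of 4)
Genotype classes (out of 4 × 4 = 16): W_Y_ = 3×2 = 6; W_yy = 3×2 = 6; wwY_ = 1×2 = 2; wwyy = 1×2 = 2
Apply the phenotype rules: W_Y_ (6) + W_yy (6) → white; wwY_ (2) → yellow; wwyy (2) → green
Phenotype counts (out of 16): 12 white, 2 yellow, 2 green
green: 2 out of 16 → fraction 1/8
Expected count = 1/8 × 928 = 116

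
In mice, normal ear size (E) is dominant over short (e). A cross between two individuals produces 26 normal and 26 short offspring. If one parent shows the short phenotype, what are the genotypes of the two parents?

Observed offspring: 26 normal, 26 short
The observed ratio simplifies to 1:1. One parent shows short, so its genotype must be ee. A 1:1 offspring split requires the other parent to be heterozygous (Ee).
Parent genotypes: ee × Ee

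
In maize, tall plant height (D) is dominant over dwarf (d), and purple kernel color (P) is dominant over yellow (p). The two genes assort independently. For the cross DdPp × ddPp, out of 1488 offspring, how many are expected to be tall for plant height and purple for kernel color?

Dihybrid cross DdPp × ddPp — consider each gene separately:
plant height: Dd × dd → 2 Dd, 2 dd → 2 D_ : 2 dd (out of 4)
kernel color: Pp × Pp → 1 PP, 2 Pp, 1 pp → 3 P_ : 1 pp (out of 4)
Looking for: tall (D_) and purple (P_)
P(tall) = 2/4, P(purple) = 3/4
P(both) = 2/4 × 3/4 = 6/16 = 3/8
Expected count = 3/8 × 1488 = 558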